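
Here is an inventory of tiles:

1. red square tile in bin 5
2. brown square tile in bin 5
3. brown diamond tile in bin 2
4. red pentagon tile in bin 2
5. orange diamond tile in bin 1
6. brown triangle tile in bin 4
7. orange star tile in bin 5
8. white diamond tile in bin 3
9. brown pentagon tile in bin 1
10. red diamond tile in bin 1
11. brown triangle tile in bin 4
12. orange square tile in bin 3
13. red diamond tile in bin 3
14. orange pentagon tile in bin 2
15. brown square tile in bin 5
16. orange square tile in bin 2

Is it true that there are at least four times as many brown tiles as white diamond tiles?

|brown tiles| = 6.
|white diamond tiles| = 1.
The claim requires 6 ≥ 4 × 1 = 4, which holds.

True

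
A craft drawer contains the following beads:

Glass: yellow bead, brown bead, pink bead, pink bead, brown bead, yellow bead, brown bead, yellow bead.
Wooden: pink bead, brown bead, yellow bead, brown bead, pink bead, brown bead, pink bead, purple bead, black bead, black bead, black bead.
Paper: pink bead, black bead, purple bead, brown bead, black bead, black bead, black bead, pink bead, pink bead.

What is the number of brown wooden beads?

3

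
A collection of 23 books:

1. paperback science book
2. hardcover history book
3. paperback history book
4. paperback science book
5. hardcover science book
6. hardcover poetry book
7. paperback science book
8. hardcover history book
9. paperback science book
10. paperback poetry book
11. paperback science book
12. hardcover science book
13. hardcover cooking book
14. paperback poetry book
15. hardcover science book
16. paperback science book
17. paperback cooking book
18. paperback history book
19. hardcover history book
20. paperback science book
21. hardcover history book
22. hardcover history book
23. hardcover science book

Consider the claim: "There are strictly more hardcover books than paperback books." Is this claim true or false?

False

There are 11 hardcover books.
There are 12 paperback books.
The claim requires 11 > 12, which does not hold.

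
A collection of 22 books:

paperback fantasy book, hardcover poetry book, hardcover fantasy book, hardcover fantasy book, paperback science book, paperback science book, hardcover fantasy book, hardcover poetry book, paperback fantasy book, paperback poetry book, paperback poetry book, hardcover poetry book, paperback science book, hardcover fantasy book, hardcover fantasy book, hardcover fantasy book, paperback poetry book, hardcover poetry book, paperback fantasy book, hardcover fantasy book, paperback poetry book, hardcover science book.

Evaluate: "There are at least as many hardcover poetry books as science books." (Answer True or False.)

hardcover poetry books: 4.
science books: 4.
The claim requires 4 ≥ 4, which holds.

True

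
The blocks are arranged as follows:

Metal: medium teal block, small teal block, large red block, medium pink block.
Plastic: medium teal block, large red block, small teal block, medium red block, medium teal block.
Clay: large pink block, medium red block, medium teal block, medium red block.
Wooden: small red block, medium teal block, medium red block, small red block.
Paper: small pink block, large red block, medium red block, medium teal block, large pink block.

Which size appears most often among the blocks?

Counts by size: medium 12, small 5, large 5.
The maximum is 12, held uniquely by medium.

medium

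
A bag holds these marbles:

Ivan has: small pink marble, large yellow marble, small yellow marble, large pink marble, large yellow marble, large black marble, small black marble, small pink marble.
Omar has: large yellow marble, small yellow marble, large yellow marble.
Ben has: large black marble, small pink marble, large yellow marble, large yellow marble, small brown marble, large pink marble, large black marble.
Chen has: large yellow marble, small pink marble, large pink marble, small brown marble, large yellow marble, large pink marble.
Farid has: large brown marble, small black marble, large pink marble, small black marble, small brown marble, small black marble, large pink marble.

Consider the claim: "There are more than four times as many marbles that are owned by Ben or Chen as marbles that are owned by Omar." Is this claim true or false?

marbles owned by Ben or Chen: 13.
marbles owned by Omar: 3.
The claim requires 13 > 4 × 3 = 12, which holds.

True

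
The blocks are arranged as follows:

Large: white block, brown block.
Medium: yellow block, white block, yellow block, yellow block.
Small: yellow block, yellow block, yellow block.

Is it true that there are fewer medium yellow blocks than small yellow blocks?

There are 3 medium yellow blocks.
There are 3 small yellow blocks.
The claim requires 3 < 3, which does not hold.

False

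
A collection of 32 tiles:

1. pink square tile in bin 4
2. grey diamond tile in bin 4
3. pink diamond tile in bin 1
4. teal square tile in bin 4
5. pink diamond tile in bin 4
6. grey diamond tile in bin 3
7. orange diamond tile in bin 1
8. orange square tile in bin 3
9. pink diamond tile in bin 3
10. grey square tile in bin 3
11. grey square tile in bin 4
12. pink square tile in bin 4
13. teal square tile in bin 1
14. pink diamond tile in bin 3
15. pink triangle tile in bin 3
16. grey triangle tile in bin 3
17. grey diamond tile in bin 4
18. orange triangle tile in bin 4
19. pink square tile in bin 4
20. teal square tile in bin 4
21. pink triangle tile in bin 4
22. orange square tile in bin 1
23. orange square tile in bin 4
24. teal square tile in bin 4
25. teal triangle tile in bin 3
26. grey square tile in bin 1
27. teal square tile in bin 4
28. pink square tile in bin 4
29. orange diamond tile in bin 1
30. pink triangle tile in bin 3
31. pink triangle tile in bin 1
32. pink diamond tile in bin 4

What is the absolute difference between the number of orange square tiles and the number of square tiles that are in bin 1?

0

orange square tiles: 3. square tiles in bin 1: 3.
|3 − 3| = 3 − 3 = 0.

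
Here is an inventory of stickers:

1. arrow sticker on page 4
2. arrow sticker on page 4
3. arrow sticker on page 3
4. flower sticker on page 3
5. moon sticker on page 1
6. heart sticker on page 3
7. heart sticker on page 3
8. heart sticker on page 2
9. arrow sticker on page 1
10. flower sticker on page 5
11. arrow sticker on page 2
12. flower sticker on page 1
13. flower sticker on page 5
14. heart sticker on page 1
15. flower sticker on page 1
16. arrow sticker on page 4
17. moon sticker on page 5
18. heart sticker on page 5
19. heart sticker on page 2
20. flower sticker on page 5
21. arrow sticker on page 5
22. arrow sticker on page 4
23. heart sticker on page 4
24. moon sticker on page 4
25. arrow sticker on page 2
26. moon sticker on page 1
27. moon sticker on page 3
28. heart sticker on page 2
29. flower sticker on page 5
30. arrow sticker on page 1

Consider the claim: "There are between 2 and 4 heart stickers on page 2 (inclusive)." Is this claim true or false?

True

There are 3 heart stickers on page 2.
The claim requires 2 ≤ 3 ≤ 4, which holds.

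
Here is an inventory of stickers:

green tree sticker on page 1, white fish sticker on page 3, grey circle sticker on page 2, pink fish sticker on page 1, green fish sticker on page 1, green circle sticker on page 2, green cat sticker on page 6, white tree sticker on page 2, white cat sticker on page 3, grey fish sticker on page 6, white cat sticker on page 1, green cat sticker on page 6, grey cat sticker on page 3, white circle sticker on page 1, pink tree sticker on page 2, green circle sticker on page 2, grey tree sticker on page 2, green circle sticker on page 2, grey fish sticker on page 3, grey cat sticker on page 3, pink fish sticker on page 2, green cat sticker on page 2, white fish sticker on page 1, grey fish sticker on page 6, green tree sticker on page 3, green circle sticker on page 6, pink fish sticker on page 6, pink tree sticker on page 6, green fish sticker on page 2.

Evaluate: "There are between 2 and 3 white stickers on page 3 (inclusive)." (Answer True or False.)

True

There are 2 white stickers on page 3.
The claim requires 2 ≤ 2 ≤ 3, which holds.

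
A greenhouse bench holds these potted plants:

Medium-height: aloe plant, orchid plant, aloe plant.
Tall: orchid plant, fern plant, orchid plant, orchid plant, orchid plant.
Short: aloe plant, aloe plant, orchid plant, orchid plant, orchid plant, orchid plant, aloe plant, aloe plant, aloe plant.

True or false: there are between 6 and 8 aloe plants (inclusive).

There are 7 aloe plants.
The claim requires 6 ≤ 7 ≤ 8, which holds.

True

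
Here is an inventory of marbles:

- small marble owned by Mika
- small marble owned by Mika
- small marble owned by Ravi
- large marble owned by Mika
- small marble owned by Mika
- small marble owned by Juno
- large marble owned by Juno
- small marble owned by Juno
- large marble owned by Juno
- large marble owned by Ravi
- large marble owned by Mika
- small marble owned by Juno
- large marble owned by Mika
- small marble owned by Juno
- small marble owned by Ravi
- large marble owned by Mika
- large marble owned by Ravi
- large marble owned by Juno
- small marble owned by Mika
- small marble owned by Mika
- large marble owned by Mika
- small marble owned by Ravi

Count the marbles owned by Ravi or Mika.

Mika: 10; Ravi: 5; together 10 + 5 = 15.

15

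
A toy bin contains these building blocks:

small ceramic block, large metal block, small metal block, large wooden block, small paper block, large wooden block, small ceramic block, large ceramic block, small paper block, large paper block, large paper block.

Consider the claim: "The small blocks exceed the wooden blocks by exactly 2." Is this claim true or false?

There are 5 small blocks.
There are 2 wooden blocks.
The claim requires 5 − 2 (= 3) to equal 2, which does not hold.

False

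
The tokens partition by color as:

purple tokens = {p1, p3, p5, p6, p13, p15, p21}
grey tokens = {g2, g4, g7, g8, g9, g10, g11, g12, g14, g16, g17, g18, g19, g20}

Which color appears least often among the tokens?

Counts by color: grey 14, purple 7.
The minimum is 7, held uniquely by purple.

purple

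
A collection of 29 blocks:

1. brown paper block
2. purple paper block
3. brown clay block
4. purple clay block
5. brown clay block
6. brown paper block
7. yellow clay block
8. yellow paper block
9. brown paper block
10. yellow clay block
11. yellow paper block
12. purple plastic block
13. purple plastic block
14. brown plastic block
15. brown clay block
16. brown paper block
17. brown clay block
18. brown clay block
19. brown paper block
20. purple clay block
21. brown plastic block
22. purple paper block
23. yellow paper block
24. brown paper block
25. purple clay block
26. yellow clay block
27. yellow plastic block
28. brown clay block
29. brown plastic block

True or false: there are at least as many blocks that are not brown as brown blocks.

There are 14 blocks that are not brown.
There are 15 brown blocks.
The claim requires 14 ≥ 15, which does not hold.

False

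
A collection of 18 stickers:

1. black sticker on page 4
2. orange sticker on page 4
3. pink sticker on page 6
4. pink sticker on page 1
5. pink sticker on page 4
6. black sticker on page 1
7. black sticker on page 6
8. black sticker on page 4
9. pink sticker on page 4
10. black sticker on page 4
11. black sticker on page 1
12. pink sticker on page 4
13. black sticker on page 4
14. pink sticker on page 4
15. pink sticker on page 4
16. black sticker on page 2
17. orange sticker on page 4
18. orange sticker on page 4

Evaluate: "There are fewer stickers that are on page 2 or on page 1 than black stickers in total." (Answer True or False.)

stickers on page 2 or on page 1: 4.
black stickers: 8.
The claim requires 4 < 8, which holds.

True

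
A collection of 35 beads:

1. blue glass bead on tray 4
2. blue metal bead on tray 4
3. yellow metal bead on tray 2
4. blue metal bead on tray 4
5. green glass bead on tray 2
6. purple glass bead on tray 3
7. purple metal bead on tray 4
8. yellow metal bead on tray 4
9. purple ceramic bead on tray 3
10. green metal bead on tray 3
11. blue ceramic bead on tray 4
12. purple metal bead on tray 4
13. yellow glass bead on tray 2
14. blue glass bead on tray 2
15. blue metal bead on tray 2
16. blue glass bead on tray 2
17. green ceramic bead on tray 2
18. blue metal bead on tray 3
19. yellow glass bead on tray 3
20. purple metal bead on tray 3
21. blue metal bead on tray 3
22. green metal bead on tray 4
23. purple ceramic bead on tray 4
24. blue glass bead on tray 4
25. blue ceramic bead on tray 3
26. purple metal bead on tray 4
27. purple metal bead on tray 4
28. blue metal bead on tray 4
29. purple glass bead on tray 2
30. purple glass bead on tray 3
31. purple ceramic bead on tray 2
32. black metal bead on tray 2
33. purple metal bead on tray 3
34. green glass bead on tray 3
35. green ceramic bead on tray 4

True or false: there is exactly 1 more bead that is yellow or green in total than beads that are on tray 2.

False

beads that are yellow or green: 10.
beads on tray 2: 10.
The claim requires 10 − 10 (= 0) to equal 1, which does not hold.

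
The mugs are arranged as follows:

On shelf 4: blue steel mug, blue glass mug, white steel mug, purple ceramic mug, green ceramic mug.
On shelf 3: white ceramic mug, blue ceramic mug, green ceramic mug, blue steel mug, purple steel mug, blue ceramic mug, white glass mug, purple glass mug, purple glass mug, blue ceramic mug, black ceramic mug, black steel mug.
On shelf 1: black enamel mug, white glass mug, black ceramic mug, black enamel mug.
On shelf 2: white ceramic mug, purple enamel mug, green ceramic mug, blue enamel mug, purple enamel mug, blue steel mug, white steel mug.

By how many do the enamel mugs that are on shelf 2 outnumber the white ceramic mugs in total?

1

enamel mugs on shelf 2: 3.
white ceramic mugs: 2.
3 − 2 = 1.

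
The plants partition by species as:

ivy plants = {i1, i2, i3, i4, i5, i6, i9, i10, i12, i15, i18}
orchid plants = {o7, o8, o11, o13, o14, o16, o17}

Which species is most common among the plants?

Counts by species: ivy 11, orchid 7.
The maximum is 11, held uniquely by ivy.

ivy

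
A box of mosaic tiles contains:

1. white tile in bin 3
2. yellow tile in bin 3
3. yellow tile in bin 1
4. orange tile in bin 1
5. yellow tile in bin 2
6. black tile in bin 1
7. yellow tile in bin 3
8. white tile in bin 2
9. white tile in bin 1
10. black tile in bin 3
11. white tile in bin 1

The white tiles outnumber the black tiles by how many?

white tiles: 4.
black tiles: 2.
4 − 2 = 2.

2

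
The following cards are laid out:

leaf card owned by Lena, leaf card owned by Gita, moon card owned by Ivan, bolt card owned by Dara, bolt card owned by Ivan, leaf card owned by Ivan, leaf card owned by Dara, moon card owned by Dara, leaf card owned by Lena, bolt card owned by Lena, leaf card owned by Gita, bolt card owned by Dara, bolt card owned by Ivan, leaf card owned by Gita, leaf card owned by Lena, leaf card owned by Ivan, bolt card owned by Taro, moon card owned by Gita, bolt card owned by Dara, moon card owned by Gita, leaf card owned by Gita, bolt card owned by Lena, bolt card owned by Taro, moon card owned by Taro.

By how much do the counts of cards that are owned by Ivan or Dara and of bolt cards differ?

cards owned by Ivan or Dara: 10. bolt cards: 9.
|10 − 9| = 10 − 9 = 1.

1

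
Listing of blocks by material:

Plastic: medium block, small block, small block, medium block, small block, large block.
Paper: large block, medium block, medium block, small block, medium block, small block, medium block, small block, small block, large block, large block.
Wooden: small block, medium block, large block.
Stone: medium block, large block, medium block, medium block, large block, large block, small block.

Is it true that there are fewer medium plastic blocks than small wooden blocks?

False

There are 2 medium plastic blocks.
There is 1 small wooden block.
The claim requires 2 < 1, which does not hold.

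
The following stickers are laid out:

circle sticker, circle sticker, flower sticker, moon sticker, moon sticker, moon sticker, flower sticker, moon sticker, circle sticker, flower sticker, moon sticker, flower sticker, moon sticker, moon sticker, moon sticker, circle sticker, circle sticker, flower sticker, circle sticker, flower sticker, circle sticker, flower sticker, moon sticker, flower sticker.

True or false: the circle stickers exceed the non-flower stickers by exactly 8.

circle stickers: 7.
non-flower stickers: 16.
The claim requires 7 − 16 (= -9) to equal 8, which does not hold.

False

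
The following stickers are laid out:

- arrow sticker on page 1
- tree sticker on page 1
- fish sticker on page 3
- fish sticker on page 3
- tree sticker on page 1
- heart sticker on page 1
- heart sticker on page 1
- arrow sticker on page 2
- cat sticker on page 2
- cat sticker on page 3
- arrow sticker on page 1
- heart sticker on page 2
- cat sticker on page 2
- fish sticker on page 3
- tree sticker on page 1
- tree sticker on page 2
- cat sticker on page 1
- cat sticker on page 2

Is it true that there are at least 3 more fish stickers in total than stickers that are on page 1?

|fish stickers| = 3.
|stickers on page 1| = 8.
The claim requires 3 − 8 = -5 ≥ 3, which does not hold.

False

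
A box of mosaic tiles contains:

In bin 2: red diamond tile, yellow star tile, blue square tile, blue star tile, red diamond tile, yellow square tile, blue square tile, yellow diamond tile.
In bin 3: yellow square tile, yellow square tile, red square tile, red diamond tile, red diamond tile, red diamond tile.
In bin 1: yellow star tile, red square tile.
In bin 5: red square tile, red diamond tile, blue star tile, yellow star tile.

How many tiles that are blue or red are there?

blue: 4; red: 9; together 4 + 9 = 13.

13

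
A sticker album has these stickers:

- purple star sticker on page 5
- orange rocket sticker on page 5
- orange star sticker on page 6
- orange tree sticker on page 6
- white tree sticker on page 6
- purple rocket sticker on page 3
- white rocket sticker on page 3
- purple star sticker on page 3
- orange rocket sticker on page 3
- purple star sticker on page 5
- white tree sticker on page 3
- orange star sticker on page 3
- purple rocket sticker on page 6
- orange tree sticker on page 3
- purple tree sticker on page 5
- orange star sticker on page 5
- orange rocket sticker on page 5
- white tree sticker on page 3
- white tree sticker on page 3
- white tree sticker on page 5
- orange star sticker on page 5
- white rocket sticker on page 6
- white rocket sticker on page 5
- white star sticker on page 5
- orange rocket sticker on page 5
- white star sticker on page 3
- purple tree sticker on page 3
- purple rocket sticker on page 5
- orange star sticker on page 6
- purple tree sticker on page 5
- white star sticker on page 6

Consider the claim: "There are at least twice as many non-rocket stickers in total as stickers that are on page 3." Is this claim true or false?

|non-rocket stickers| = 21.
|stickers on page 3| = 11.
The claim requires 21 ≥ 2 × 11 = 22, which does not hold.

False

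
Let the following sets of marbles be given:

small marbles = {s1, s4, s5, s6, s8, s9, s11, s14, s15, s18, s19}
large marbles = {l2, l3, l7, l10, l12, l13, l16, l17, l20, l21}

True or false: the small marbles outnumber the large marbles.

small marbles: 11.
large marbles: 10.
The claim requires 11 > 10, which holds.

True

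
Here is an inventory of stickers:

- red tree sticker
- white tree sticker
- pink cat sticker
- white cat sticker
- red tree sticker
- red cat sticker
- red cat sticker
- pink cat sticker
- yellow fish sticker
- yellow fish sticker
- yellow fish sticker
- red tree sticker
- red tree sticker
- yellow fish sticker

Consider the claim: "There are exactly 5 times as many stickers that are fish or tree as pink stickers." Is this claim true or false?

There are 9 stickers that are fish or tree.
There are 2 pink stickers.
The claim requires 9 = 5 × 2 = 10, which does not hold.

False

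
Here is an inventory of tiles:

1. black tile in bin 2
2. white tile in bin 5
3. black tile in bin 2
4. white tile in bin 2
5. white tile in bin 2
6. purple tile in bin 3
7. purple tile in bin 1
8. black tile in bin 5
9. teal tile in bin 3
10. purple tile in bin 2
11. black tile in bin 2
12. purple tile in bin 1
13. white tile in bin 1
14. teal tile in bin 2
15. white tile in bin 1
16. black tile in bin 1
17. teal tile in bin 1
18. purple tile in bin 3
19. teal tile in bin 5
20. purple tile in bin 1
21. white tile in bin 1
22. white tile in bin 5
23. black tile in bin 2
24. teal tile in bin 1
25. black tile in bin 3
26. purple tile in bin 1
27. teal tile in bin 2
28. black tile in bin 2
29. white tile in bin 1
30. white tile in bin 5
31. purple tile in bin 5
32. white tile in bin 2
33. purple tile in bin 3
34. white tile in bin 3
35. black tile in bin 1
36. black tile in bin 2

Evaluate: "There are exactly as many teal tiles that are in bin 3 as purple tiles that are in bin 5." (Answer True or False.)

True

There is 1 teal tile in bin 3.
There is 1 purple tile in bin 5.
The claim requires 1 = 1, which holds.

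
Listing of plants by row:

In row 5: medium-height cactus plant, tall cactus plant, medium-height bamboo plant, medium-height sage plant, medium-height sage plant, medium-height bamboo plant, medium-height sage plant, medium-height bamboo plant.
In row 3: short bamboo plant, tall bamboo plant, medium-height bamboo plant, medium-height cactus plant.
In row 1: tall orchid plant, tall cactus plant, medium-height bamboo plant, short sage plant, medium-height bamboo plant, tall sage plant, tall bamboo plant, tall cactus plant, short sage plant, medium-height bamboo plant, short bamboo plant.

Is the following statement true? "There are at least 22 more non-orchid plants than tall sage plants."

|non-orchid plants| = 22.
|tall sage plants| = 1.
The claim requires 22 − 1 = 21 ≥ 22, which does not hold.

False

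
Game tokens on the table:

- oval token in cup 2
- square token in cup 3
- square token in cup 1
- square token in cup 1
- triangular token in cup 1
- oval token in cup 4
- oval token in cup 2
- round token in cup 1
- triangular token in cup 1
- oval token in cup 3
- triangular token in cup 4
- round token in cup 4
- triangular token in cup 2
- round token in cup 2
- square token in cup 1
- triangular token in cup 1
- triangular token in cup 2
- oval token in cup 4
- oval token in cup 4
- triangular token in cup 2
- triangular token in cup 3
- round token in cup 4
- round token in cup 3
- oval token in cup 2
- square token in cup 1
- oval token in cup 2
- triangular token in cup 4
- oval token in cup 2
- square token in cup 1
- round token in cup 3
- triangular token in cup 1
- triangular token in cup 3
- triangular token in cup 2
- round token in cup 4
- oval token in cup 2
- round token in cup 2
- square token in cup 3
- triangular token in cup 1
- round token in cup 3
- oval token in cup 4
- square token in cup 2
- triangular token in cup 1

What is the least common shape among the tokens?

square

Counts by shape: triangular 14, oval 11, round 9, square 8.
The minimum is 8, held uniquely by square.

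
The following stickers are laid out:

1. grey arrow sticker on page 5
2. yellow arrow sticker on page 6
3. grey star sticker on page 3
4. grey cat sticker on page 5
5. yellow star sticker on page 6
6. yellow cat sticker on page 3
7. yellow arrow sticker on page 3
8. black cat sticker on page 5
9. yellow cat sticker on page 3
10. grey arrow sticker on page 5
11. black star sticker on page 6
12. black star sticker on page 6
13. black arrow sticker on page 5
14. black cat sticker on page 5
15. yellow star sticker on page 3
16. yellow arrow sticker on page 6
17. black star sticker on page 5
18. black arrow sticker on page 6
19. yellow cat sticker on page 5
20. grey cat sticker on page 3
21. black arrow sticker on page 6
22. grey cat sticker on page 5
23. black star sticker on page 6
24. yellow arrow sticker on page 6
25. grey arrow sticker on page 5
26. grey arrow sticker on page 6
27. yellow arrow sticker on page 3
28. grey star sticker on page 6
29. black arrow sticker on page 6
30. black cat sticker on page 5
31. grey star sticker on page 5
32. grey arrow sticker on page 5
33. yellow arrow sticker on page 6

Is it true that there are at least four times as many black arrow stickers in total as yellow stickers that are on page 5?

True

black arrow stickers: 4.
yellow stickers on page 5: 1.
The claim requires 4 ≥ 4 × 1 = 4, which holds.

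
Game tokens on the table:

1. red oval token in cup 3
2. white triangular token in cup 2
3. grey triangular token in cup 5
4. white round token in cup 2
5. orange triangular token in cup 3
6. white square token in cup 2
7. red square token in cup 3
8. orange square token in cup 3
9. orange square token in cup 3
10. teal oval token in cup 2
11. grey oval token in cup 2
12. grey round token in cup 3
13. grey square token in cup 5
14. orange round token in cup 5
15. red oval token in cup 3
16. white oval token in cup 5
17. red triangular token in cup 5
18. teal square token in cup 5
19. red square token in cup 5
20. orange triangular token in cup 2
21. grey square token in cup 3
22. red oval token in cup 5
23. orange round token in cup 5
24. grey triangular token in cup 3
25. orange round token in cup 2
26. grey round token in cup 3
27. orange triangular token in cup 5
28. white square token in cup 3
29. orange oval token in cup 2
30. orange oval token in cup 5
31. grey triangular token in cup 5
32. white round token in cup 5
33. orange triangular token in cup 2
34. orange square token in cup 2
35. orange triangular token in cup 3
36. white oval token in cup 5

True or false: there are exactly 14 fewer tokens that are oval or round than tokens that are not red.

|tokens that are oval or round| = 16.
|tokens that are not red| = 30.
The claim requires 30 − 16 (= 14) to equal 14, which holds.

True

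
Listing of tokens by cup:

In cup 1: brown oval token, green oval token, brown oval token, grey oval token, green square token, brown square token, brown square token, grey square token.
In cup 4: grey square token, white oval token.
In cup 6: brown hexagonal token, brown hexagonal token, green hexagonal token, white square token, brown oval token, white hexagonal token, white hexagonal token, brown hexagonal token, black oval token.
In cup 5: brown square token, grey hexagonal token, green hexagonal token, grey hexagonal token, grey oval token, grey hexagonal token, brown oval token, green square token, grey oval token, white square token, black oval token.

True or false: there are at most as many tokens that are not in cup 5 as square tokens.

|tokens that are not in cup 5| = 19.
|square tokens| = 9.
The claim requires 19 ≤ 9, which does not hold.

False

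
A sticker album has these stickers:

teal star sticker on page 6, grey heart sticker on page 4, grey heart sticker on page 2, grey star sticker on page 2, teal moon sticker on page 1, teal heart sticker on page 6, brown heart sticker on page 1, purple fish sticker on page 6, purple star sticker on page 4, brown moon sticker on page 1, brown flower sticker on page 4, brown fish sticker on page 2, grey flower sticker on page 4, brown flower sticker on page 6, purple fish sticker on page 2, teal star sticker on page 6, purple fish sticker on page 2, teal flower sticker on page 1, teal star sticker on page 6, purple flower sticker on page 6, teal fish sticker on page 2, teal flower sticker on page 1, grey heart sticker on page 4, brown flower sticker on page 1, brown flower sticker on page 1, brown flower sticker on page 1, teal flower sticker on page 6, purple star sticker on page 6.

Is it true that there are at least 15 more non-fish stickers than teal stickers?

There are 23 non-fish stickers.
There are 9 teal stickers.
The claim requires 23 − 9 = 14 ≥ 15, which does not hold.

False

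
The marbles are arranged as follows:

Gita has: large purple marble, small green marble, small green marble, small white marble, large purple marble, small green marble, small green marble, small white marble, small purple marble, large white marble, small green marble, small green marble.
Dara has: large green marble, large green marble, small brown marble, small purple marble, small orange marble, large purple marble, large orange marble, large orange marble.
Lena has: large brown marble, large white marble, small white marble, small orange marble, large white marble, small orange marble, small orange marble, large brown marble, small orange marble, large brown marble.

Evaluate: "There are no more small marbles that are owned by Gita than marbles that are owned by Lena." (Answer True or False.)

small marbles owned by Gita: 9.
marbles owned by Lena: 10.
The claim requires 9 ≤ 10, which holds.

True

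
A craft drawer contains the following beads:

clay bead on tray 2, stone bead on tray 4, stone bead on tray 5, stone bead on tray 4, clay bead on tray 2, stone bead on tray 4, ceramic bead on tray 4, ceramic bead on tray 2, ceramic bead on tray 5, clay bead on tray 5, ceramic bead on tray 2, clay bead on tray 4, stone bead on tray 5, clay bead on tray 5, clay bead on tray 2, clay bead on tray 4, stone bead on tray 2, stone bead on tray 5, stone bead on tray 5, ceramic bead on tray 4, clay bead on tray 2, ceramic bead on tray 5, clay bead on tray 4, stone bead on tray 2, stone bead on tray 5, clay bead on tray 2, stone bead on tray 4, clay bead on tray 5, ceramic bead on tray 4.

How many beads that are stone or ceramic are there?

18

ceramic: 7; stone: 11; together 7 + 11 = 18.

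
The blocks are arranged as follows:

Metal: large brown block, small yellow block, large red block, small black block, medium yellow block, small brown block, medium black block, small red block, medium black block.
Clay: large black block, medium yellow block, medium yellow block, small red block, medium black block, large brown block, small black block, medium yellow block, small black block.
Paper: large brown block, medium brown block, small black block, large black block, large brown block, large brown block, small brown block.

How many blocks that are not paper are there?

Total blocks: 25; with the excluded value: 7; remaining 25 − 7 = 18.

18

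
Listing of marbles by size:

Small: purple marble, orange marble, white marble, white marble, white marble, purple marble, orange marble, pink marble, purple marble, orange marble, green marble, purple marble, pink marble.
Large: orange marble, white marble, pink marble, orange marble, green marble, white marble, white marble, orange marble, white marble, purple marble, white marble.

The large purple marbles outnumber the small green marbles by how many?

large purple marbles: 1.
small green marbles: 1.
1 − 1 = 0.

0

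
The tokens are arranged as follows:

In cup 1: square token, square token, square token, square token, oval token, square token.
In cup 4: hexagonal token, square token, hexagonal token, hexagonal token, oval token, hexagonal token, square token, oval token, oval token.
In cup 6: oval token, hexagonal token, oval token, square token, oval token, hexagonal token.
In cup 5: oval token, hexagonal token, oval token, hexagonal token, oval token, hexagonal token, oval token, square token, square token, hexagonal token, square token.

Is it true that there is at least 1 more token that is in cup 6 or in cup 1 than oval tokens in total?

True

|tokens in cup 6 or in cup 1| = 12.
|oval tokens| = 11.
The claim requires 12 − 11 = 1 ≥ 1, which holds.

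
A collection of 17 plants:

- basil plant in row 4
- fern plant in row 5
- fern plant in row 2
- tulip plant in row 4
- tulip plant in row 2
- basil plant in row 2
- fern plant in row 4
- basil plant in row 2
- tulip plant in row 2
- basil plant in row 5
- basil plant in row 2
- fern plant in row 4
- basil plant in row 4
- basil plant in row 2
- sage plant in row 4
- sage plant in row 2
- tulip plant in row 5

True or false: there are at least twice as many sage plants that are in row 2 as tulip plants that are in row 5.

There is 1 sage plant in row 2.
There is 1 tulip plant in row 5.
The claim requires 1 ≥ 2 × 1 = 2, which does not hold.

False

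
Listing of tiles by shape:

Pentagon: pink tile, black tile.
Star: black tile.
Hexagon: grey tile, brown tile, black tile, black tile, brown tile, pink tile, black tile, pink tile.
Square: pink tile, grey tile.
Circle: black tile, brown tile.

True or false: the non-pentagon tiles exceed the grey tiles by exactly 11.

non-pentagon tiles: 13.
grey tiles: 2.
The claim requires 13 − 2 (= 11) to equal 11, which holds.

True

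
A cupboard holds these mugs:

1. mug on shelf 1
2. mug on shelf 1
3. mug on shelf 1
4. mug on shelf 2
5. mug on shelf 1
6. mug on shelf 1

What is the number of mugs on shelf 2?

1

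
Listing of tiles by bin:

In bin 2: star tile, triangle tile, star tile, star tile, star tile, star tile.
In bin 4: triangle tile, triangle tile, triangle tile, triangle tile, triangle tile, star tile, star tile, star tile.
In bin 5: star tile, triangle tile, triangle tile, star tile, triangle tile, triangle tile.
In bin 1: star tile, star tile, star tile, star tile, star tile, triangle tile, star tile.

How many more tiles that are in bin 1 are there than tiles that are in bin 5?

tiles in bin 1: 7.
tiles in bin 5: 6.
7 − 6 = 1.

1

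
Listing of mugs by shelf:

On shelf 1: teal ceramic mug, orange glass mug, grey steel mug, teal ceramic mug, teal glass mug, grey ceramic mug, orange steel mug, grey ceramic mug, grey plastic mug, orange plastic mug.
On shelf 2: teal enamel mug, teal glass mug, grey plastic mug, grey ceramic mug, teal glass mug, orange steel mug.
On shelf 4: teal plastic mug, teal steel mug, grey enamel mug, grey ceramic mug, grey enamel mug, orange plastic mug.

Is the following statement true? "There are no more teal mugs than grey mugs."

teal mugs: 8.
grey mugs: 9.
The claim requires 8 ≤ 9, which holds.

True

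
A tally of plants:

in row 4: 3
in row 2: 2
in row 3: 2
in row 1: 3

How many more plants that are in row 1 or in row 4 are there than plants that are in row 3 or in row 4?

plants in row 1 or in row 4: 6.
plants in row 3 or in row 4: 5.
6 − 5 = 1.

1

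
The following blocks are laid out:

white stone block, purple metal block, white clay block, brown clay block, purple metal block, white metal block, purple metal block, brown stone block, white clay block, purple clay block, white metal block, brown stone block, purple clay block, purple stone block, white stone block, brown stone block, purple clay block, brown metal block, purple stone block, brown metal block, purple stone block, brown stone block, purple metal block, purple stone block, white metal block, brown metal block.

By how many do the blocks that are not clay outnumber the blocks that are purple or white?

blocks that are not clay: 20.
blocks that are purple or white: 18.
20 − 18 = 2.

2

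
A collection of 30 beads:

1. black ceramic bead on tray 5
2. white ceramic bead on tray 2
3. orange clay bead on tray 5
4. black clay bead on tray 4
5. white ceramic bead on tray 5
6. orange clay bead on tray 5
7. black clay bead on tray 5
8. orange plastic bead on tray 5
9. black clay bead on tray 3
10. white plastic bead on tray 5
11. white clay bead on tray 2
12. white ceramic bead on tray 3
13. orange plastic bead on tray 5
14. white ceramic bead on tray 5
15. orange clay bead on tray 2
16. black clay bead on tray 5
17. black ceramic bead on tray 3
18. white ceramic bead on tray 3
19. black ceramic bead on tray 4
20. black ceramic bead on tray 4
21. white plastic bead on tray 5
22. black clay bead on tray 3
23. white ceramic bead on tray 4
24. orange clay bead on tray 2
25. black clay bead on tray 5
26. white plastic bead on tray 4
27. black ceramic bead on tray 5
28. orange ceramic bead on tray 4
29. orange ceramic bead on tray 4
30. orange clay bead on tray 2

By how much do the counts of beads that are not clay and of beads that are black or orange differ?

beads that are not clay: 18. beads that are black or orange: 20.
|18 − 20| = 20 − 18 = 2.

2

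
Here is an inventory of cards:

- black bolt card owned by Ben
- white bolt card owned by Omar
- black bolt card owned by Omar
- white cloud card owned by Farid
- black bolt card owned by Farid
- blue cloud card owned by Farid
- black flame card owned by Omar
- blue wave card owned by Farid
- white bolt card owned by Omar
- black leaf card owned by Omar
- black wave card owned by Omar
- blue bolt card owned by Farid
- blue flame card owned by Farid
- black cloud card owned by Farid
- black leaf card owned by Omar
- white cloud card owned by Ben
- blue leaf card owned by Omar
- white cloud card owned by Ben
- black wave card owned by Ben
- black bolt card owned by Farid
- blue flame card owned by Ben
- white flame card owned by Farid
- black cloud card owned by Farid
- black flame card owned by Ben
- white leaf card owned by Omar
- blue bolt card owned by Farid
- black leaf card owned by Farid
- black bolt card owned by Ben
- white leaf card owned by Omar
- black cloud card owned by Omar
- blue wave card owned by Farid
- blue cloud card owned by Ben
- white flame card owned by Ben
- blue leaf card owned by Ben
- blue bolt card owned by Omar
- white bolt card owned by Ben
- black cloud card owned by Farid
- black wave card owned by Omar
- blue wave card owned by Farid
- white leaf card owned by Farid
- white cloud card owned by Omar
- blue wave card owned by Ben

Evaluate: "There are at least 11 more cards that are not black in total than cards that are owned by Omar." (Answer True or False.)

|cards that are not black| = 25.
|cards owned by Omar| = 14.
The claim requires 25 − 14 = 11 ≥ 11, which holds.

True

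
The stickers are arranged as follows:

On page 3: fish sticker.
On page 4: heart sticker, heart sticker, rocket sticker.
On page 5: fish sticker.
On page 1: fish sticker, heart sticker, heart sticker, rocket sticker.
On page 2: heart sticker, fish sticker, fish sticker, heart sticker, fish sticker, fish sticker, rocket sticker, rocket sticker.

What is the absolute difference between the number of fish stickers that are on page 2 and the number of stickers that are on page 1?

0

fish stickers on page 2: 4. stickers on page 1: 4.
|4 − 4| = 4 − 4 = 0.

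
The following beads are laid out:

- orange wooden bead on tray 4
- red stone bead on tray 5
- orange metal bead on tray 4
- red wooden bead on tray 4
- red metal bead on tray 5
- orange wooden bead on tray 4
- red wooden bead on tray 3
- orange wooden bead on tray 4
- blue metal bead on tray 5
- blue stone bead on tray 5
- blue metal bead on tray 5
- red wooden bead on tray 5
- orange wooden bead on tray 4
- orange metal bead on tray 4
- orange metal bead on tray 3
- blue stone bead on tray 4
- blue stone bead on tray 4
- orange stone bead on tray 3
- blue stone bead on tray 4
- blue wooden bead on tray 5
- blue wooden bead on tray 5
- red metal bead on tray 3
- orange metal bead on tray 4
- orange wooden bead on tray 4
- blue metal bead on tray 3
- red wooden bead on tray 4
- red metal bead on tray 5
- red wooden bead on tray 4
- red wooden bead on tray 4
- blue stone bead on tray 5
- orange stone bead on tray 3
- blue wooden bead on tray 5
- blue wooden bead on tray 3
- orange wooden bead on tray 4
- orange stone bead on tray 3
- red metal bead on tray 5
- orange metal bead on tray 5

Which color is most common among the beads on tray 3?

Counts by color (restricted to beads on tray 3): orange 4, red 2, blue 2.
The maximum is 4, held uniquely by orange.

orange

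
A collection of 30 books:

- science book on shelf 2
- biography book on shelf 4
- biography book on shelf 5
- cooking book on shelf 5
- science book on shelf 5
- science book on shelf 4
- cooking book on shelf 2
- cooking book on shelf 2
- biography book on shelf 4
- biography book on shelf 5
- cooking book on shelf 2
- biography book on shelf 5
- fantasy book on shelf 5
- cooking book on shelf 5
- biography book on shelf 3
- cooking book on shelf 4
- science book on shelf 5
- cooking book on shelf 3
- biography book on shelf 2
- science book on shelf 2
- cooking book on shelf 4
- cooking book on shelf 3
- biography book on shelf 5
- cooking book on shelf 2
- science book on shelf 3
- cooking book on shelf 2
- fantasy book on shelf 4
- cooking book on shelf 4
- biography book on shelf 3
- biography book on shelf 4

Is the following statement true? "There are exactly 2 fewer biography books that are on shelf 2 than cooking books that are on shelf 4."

There is 1 biography book on shelf 2.
There are 3 cooking books on shelf 4.
The claim requires 3 − 1 (= 2) to equal 2, which holds.

True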